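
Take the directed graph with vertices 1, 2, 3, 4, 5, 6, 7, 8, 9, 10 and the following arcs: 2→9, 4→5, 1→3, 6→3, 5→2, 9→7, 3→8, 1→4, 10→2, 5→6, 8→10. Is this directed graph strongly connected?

There is no directed path from 6 to 4, so the graph is not strongly connected.

No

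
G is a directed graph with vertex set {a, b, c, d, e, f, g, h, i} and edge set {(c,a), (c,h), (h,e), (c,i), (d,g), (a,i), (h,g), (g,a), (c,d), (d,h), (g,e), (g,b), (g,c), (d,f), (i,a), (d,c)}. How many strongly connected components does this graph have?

{c, d, g, h} are all mutually reachable — one SCC of size 4.
{a, i} are all mutually reachable — one SCC of size 2.
{f} is an SCC by itself.
{b} is an SCC by itself.
{e} is an SCC by itself.
That gives 5 strongly connected components.

5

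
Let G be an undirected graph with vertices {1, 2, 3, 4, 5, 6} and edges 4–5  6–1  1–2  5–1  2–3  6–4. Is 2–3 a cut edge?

Yes

Removing 2–3 leaves no path between 2 and 3: the component count goes from 1 to 2. So it is a bridge.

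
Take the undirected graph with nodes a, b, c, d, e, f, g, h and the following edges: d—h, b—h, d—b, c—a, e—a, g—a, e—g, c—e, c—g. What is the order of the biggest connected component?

4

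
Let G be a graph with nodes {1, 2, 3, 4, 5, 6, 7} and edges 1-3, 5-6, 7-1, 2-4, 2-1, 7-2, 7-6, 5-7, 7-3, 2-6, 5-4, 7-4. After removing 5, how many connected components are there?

1

With 5 gone, the remaining components are: {1, 2, 3, 4, 6, 7}.
That is 1 component.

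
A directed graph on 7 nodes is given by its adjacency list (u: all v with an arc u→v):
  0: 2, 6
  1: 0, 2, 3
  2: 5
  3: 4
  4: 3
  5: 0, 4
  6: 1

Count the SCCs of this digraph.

{0, 1, 2, 5, 6} are all mutually reachable — one SCC of size 5.
{3, 4} are all mutually reachable — one SCC of size 2.
That gives 2 strongly connected components.

2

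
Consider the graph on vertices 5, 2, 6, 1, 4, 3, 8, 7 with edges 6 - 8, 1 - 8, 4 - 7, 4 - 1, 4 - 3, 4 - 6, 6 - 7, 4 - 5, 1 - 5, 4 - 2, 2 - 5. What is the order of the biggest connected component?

Starting from 1 we can reach 1, 2, 3, 4, 5, 6, 7, 8. That is one component of size 8.
The largest has 8 vertices.

8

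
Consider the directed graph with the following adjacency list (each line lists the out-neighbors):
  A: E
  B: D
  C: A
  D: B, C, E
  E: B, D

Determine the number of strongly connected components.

{A, B, C, D, E} are all mutually reachable — one SCC of size 5.
That gives 1 strongly connected component.

1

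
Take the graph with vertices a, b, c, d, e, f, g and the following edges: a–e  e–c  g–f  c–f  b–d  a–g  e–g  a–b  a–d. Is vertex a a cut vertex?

Deleting a raises the number of components from 1 to 2, so a is a cut vertex.

Yes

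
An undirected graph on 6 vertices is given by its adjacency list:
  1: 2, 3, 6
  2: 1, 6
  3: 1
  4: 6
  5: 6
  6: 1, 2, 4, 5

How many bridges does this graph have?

The edges on the cycle 2-1-6-2 are not bridges since each lies on that cycle.
But removing 6-4 disconnects 6 from 4; removing 1-3 disconnects 1 from 3; removing 6-5 disconnects 6 from 5 — these are bridges.
That makes 3 bridges.

3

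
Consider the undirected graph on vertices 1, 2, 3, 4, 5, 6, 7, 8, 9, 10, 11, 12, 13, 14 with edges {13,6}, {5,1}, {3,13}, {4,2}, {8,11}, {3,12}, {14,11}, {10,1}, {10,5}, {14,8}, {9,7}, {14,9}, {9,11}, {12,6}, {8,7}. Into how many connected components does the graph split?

4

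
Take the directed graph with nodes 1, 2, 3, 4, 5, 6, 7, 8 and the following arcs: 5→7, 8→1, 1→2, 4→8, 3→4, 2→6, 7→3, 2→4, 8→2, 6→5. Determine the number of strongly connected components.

1

{1, 2, 3, 4, 5, 6, 7, 8} are all mutually reachable — one SCC of size 8.
That gives 1 strongly connected component.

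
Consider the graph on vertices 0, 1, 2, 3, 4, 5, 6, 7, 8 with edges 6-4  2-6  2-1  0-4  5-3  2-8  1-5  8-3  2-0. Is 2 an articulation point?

Deleting 2 raises the number of components from 2 to 3, so 2 is a cut vertex.

Yes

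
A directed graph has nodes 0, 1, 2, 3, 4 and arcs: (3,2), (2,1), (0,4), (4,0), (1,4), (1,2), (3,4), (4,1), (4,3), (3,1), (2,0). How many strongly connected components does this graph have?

1

{0, 1, 2, 3, 4} are all mutually reachable — one SCC of size 5.
That gives 1 strongly connected component.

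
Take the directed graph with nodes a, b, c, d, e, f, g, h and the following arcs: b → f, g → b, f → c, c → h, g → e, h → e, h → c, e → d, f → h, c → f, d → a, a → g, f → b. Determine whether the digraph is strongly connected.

From e we can reach every vertex (a, b, c, d, e, f, g, h), and every vertex can reach e (a, b, c, d, e, f, g, h). So the whole graph is one strongly connected component.

Yes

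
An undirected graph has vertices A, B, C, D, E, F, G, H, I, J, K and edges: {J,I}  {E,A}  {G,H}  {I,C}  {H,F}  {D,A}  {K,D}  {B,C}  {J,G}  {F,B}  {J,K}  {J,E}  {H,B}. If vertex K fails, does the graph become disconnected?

Deleting K leaves 1 component (was 1) (its neighbors D, J remain connected to each other), so K is not a cut vertex.

No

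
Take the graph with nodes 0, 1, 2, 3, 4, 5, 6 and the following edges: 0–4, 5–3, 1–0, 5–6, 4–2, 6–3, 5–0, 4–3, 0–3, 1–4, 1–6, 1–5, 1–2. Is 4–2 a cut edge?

No

After removing 4–2, the path 4-1-2 still connects them, so the edge is not a bridge.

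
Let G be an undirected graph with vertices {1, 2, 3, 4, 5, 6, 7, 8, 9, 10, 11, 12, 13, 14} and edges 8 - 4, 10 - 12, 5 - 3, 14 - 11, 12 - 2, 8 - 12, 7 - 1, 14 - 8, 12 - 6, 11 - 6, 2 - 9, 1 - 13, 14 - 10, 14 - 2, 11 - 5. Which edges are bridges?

The edges on the cycle 14-10-12-8-14 are not bridges since each lies on that cycle.
But removing 7 - 1 disconnects 7 from 1; removing 8 - 4 disconnects 8 from 4; removing 11 - 5 disconnects 11 from 5; removing 1 - 13 disconnects 1 from 13 — these are bridges.
In total 6 edges are bridges.

1-13, 1-7, 11-5, 2-9, 3-5, 4-8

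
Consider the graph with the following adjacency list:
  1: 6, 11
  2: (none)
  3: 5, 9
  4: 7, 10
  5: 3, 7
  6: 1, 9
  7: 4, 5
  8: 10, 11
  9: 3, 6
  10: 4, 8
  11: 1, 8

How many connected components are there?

2

2 is isolated — a component by itself.
Starting from 1 we can reach 1, 3, 4, 5, 6, 7, 8, 9, 10, 11. That is one component of size 10.
Total: 2 components.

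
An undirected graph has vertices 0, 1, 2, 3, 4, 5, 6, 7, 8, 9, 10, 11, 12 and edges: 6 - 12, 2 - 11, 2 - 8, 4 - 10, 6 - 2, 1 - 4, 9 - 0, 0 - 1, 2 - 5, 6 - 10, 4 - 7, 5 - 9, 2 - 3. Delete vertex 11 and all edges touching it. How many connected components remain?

With 11 gone, the remaining components are: {0, 1, 2, 3, 4, 5, 6, 7, 8, 9, 10, 12}.
That is 1 component.

1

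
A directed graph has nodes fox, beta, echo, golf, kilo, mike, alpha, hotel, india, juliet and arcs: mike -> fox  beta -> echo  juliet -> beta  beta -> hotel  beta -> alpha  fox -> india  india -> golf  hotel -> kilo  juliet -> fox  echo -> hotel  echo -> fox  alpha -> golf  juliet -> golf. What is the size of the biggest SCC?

1

{hotel} is an SCC by itself.
{beta} is an SCC by itself.
{india} is an SCC by itself.
{mike} is an SCC by itself.
{echo} is an SCC by itself.
(and 5 more singleton SCCs)
The largest has 1 vertex.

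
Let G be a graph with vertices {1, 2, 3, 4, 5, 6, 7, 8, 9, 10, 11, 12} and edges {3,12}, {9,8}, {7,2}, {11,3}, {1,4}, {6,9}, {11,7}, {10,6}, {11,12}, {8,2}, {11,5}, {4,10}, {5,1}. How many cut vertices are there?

Removing 11 increases the component count from 1 to 2, so 11 is a cut vertex.
By contrast removing 5 leaves 1 component; it is not a cut vertex. No other vertex is a cut vertex either.

1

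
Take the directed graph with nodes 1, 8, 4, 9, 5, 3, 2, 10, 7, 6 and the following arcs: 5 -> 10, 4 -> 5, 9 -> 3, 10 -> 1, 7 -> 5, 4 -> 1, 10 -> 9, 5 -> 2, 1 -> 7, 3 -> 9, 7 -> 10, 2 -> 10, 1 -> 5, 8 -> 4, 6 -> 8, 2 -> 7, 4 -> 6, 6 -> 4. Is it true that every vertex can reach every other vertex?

No

There is no directed path from 1 to 4, so the graph is not strongly connected.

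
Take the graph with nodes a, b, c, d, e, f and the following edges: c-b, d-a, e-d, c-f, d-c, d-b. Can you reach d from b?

Yes

From b we can reach a, b, c, d, e, f, which includes d.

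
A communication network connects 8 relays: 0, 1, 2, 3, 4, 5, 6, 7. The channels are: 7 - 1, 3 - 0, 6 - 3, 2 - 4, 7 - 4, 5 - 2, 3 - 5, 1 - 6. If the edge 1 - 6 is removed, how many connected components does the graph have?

1 and 6 are still connected via 1-7-4-2-5-3-6, so the component count stays at 1.

1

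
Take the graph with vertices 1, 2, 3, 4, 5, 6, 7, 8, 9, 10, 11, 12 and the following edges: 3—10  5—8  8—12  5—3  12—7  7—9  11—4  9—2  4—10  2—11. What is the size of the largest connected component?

10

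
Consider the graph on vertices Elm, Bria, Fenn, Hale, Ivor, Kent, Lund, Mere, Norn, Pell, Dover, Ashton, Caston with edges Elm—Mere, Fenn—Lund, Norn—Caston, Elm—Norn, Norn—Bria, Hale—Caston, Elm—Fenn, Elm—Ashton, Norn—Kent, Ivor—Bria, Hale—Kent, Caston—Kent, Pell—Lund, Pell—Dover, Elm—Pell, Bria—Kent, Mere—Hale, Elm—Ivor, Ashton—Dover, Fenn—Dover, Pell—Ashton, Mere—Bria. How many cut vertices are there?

1

Removing Elm increases the component count from 1 to 2, so Elm is a cut vertex.
By contrast removing Norn leaves 1 component; it is not a cut vertex. No other vertex is a cut vertex either.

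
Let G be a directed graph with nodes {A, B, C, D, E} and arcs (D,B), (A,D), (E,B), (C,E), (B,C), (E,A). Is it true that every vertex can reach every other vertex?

Yes

From B we can reach every vertex (A, B, C, D, E), and every vertex can reach B (A, B, C, D, E). So the whole graph is one strongly connected component.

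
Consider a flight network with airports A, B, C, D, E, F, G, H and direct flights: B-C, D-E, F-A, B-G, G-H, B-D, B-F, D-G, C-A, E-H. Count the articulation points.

Removing B increases the component count from 1 to 2, so B is a cut vertex.
By contrast removing C leaves 1 component; it is not a cut vertex. No other vertex is a cut vertex either.

1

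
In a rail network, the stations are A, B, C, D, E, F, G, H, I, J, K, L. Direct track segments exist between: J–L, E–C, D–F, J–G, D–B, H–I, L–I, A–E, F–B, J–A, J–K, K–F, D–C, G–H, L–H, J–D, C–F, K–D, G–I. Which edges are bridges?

none

The edges on the cycle J-A-E-C-F-B-D-J are not bridges since each lies on that cycle.
Every edge lies on some cycle, so there are no bridges.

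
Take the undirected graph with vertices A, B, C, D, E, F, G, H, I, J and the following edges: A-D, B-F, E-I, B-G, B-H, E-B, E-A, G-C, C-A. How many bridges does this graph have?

4

The edges on the cycle E-B-G-C-A-E are not bridges since each lies on that cycle.
But removing H-B disconnects H from B; removing B-F disconnects B from F; removing E-I disconnects E from I; removing A-D disconnects A from D — these are bridges.
That makes 4 bridges.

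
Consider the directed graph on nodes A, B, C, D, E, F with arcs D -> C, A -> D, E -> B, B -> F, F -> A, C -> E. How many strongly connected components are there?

{A, B, C, D, E, F} are all mutually reachable — one SCC of size 6.
That gives 1 strongly connected component.

1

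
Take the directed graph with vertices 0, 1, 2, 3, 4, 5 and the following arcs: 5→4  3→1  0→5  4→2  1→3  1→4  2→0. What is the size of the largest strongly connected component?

4

{0, 2, 4, 5} are all mutually reachable — one SCC of size 4.
{1, 3} are all mutually reachable — one SCC of size 2.
The largest has 4 vertices.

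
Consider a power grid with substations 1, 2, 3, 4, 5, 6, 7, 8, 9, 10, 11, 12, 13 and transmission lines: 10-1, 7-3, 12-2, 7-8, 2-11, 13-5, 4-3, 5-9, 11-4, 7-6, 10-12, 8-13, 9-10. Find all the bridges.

The edges on the cycle 7-8-13-5-9-10-12-2-11-4-3-7 are not bridges since each lies on that cycle.
But removing 1-10 disconnects 1 from 10; removing 7-6 disconnects 7 from 6 — these are bridges.

1-10, 6-7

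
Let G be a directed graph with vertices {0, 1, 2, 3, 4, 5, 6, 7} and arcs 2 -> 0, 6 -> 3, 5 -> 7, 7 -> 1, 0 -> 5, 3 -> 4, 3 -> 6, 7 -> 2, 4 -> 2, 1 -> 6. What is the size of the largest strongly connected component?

8

{0, 1, 2, 3, 4, 5, 6, 7} are all mutually reachable — one SCC of size 8.
The largest has 8 vertices.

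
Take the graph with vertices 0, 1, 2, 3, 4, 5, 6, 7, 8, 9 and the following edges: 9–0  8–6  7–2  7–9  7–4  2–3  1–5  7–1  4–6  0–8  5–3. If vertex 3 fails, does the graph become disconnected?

No

Deleting 3 leaves 1 component (was 1) (its neighbors 2, 5 remain connected to each other), so 3 is not a cut vertex.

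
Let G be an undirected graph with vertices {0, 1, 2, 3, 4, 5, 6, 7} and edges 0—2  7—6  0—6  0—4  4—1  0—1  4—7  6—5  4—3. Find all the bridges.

The edges on the cycle 0-4-7-6-0 are not bridges since each lies on that cycle.
But removing 3—4 disconnects 3 from 4; removing 6—5 disconnects 6 from 5; removing 2—0 disconnects 2 from 0 — these are bridges.

0-2, 3-4, 5-6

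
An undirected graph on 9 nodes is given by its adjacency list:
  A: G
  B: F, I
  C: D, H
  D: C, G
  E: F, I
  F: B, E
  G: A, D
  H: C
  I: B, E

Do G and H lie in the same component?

From G we can reach A, C, D, G, H, which includes H.

Yes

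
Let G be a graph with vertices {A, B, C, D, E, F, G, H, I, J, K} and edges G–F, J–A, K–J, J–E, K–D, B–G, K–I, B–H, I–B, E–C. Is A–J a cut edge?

Removing A–J leaves no path between A and J: the component count goes from 1 to 2. So it is a bridge.

Yes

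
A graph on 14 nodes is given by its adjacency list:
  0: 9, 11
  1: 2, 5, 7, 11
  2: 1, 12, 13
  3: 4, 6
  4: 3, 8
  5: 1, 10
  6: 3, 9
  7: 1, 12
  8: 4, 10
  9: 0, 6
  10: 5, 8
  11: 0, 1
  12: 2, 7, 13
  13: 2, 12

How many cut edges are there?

0

The edges on the cycle 2-13-12-2 are not bridges since each lies on that cycle.
Every edge lies on some cycle, so there are no bridges.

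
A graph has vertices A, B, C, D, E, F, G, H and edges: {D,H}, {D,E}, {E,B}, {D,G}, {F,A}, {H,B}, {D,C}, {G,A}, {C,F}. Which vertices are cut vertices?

Removing D increases the component count from 1 to 2, so D is a cut vertex.
By contrast removing H leaves 1 component; it is not a cut vertex. No other vertex is a cut vertex either.

D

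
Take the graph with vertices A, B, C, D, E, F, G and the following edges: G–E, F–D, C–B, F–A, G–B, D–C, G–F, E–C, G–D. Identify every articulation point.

F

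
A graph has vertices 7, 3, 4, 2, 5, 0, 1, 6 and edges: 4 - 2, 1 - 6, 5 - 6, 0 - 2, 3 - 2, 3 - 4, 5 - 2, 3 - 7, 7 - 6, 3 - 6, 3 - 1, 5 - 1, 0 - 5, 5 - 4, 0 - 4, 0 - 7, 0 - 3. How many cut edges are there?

0

The edges on the cycle 0-3-4-2-0 are not bridges since each lies on that cycle.
Every edge lies on some cycle, so there are no bridges.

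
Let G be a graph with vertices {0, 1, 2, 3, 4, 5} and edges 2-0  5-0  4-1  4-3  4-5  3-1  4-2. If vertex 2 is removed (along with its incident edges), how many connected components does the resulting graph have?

1

With 2 gone, the remaining components are: {0, 1, 3, 4, 5}.
That is 1 component.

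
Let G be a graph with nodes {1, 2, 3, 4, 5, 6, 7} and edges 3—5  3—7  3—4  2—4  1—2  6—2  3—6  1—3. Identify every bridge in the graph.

The edges on the cycle 3-6-2-4-3 are not bridges since each lies on that cycle.
But removing 3—5 disconnects 3 from 5; removing 3—7 disconnects 3 from 7 — these are bridges.

3-5, 3-7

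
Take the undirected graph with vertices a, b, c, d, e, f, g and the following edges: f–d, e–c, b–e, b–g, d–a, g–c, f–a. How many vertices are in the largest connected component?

Starting from a we can reach a, d, f. That is one component of size 3.
Starting from b we can reach b, c, e, g. That is one component of size 4.
The largest has 4 vertices.

4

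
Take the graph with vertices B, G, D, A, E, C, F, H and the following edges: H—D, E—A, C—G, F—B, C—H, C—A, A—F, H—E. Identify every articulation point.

Removing A increases the component count from 1 to 2, so A is a cut vertex.
Removing C increases the component count from 1 to 2, so C is a cut vertex.
Removing F increases the component count from 1 to 2, so F is a cut vertex.
Likewise H is a cut vertex.
By contrast removing G leaves 1 component; it is not a cut vertex. No other vertex is a cut vertex either.

A, C, F, H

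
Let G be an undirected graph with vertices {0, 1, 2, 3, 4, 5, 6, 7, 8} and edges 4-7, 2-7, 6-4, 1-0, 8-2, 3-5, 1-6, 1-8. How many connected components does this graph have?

Starting from 3 we can reach 3, 5. That is one component of size 2.
Starting from 0 we can reach 0, 1, 2, 4, 6, 7, 8. That is one component of size 7.
Total: 2 components.

2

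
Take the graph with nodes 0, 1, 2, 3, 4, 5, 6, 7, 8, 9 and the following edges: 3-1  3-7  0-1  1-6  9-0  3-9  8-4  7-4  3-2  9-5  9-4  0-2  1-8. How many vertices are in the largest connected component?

Starting from 0 we can reach 0, 1, 2, 3, 4, 5, 6, 7, 8, 9. That is one component of size 10.
The largest has 10 vertices.

10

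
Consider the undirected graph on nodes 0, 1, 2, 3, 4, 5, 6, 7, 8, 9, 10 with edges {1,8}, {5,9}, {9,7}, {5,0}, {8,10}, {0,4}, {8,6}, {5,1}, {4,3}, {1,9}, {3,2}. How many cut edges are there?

8

The edges on the cycle 5-1-9-5 are not bridges since each lies on that cycle.
But removing 10—8 disconnects 10 from 8; removing 1—8 disconnects 1 from 8; removing 5—0 disconnects 5 from 0; removing 4—3 disconnects 4 from 3 — these are bridges.
In total 8 edges are bridges.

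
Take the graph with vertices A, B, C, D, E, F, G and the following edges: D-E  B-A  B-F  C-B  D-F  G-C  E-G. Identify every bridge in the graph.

A-B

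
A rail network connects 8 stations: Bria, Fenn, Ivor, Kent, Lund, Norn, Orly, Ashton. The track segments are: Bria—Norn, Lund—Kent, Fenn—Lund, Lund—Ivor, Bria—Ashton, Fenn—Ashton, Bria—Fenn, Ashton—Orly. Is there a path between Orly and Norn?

From Orly we can reach Bria, Fenn, Ivor, Kent, Lund, Norn, Orly, Ashton, which includes Norn.

Yes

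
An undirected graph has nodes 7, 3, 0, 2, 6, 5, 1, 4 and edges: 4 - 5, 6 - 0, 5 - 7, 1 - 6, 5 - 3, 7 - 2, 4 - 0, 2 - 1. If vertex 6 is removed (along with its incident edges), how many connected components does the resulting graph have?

1

With 6 gone, the remaining components are: {0, 1, 2, 3, 4, 5, 7}.
That is 1 component.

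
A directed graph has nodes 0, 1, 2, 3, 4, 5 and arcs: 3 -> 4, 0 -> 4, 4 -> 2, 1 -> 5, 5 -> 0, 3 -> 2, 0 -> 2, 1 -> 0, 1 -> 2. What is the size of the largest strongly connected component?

1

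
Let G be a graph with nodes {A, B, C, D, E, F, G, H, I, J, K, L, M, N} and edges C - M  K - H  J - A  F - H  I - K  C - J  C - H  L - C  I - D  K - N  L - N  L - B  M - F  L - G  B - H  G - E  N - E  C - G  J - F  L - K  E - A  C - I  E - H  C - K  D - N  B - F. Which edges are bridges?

none

The edges on the cycle C-M-F-J-C are not bridges since each lies on that cycle.
Every edge lies on some cycle, so there are no bridges.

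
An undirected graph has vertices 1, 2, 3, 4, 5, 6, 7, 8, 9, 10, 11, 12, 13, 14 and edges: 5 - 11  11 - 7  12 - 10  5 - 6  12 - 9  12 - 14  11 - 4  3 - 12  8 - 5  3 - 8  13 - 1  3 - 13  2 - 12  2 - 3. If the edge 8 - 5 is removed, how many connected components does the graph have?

2

Before removal there is 1 component.
8 - 5 is a bridge — removing it separates 8's side from 5's side.
After removal: 2 components.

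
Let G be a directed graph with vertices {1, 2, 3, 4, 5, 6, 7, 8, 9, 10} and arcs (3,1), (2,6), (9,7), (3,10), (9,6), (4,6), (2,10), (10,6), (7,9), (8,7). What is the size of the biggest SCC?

{7, 9} are all mutually reachable — one SCC of size 2.
{5} is an SCC by itself.
{1} is an SCC by itself.
{3} is an SCC by itself.
{6} is an SCC by itself.
(and 4 more singleton SCCs)
The largest has 2 vertices.

2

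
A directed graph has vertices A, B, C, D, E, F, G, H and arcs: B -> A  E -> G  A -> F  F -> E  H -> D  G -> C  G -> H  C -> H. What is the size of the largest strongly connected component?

1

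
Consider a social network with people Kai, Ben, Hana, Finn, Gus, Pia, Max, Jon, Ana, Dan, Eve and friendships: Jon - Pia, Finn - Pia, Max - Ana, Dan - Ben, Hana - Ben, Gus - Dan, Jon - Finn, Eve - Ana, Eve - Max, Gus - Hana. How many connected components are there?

Kai is isolated — a component by itself.
Starting from Jon we can reach Jon, Pia, Finn. That is one component of size 3.
Starting from Ana we can reach Ana, Eve, Max. That is one component of size 3.
Starting from Ben we can reach Ben, Dan, Gus, Hana. That is one component of size 4.
Total: 4 components.

4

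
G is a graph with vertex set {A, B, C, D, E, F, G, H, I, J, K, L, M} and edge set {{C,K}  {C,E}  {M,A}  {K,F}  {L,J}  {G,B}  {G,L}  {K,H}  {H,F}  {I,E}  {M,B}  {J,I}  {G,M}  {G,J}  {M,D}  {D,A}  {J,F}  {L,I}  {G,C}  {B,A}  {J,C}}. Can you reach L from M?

Yes

From M we can reach A, B, C, D, E, F, G, H, I, J, K, L, M, which includes L.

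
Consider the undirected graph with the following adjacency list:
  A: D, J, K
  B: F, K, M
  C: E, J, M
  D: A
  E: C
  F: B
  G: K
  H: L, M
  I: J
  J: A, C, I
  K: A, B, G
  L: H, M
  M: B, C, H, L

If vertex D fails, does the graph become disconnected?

No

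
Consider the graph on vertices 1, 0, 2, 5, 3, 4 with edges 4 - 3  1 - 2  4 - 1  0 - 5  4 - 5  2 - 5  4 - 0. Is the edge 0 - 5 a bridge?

After removing 0 - 5, the path 0-4-5 still connects them, so the edge is not a bridge.

No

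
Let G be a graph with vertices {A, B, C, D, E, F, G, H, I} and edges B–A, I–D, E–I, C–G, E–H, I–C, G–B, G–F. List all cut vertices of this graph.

Removing B increases the component count from 1 to 2, so B is a cut vertex.
Removing C increases the component count from 1 to 2, so C is a cut vertex.
Removing E increases the component count from 1 to 2, so E is a cut vertex.
Likewise G, I are cut vertices.
By contrast removing A leaves 1 component; it is not a cut vertex. No other vertex is a cut vertex either.

B, C, E, G, I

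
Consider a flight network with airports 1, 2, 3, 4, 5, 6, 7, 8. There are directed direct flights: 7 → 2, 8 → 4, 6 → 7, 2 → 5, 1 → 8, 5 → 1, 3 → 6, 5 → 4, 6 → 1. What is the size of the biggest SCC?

1

{5} is an SCC by itself.
{2} is an SCC by itself.
{1} is an SCC by itself.
{6} is an SCC by itself.
{4} is an SCC by itself.
(and 3 more singleton SCCs)
The largest has 1 vertex.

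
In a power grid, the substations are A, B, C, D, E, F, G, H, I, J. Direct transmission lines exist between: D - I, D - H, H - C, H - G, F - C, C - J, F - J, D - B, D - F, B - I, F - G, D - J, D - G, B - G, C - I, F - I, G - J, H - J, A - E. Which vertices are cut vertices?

Removing F, for instance, still leaves 2 components. No single vertex removal increases the component count — the graph has no articulation points.

none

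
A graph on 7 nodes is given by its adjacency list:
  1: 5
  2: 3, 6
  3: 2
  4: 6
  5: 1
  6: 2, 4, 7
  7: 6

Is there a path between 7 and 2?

Yes

From 7 we can reach 2, 3, 4, 6, 7, which includes 2.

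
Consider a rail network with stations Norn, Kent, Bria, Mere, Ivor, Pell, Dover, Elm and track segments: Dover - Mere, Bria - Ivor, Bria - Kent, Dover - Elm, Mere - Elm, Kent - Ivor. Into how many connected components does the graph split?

4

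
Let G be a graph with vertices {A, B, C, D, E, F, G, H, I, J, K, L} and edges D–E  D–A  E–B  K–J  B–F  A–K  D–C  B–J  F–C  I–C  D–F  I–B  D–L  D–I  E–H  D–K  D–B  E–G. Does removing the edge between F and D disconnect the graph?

No

After removing F–D, the path F-C-D still connects them, so the edge is not a bridge.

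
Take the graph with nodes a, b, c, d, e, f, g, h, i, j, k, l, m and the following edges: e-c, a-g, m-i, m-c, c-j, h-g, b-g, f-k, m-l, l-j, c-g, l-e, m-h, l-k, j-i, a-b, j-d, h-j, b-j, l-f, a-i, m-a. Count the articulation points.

2

Removing j increases the component count from 1 to 2, so j is a cut vertex.
Removing l increases the component count from 1 to 2, so l is a cut vertex.
By contrast removing e leaves 1 component; it is not a cut vertex. No other vertex is a cut vertex either.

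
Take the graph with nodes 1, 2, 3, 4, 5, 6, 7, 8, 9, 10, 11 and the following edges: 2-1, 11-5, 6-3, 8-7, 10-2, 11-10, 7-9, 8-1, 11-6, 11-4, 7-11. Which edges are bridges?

The edges on the cycle 8-7-11-10-2-1-8 are not bridges since each lies on that cycle.
But removing 5-11 disconnects 5 from 11; removing 6-3 disconnects 6 from 3; removing 7-9 disconnects 7 from 9; removing 11-4 disconnects 11 from 4 — these are bridges.
In total 5 edges are bridges.

11-4, 11-5, 11-6, 3-6, 7-9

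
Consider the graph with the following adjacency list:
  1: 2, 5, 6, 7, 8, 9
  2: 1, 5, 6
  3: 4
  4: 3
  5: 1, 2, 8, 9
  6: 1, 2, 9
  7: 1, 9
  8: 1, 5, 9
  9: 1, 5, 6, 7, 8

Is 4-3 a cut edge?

Removing 4-3 leaves no path between 4 and 3: the component count goes from 2 to 3. So it is a bridge.

Yes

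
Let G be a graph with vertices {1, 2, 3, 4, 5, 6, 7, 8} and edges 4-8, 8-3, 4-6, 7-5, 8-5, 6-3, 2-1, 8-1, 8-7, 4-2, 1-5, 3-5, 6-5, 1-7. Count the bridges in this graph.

The edges on the cycle 4-8-1-7-5-3-6-4 are not bridges since each lies on that cycle.
Every edge lies on some cycle, so there are no bridges.

0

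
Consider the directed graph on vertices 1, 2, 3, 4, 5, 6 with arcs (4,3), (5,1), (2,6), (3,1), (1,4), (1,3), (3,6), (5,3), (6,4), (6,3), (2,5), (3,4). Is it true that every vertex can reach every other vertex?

There is no directed path from 5 to 2, so the graph is not strongly connected.

No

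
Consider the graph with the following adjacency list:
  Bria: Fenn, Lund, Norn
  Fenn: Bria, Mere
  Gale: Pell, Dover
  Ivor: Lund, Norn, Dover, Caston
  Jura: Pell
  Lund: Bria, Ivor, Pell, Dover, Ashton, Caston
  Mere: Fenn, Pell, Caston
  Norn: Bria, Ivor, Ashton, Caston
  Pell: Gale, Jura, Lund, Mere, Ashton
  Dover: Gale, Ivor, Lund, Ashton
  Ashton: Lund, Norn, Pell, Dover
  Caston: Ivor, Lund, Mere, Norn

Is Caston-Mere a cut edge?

No

After removing Caston-Mere, the path Caston-Lund-Pell-Mere still connects them, so the edge is not a bridge.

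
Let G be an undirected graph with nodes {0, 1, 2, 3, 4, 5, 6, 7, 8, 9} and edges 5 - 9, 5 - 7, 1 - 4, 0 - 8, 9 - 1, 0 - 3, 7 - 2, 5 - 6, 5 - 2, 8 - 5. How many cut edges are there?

7

The edges on the cycle 5-7-2-5 are not bridges since each lies on that cycle.
But removing 0 - 3 disconnects 0 from 3; removing 4 - 1 disconnects 4 from 1; removing 9 - 5 disconnects 9 from 5; removing 8 - 5 disconnects 8 from 5 — these are bridges.
In total 7 edges are bridges.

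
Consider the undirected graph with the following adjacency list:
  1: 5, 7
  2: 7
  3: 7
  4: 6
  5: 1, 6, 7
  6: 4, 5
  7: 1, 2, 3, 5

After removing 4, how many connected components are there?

1

With 4 gone, the remaining components are: {1, 2, 3, 5, 6, 7}.
That is 1 component.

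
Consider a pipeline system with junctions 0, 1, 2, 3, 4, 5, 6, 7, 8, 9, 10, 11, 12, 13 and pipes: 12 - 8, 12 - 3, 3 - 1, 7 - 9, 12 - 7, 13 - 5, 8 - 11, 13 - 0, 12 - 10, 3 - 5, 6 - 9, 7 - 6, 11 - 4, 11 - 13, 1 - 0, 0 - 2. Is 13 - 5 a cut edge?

No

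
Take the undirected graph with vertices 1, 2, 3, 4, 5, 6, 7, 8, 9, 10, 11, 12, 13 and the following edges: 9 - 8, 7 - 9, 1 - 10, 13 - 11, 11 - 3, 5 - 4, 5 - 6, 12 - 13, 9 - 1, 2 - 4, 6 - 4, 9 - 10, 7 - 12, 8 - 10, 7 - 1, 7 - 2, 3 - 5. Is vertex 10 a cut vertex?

Deleting 10 leaves 1 component (was 1) (its neighbors 1, 8, 9 remain connected to each other), so 10 is not a cut vertex.

No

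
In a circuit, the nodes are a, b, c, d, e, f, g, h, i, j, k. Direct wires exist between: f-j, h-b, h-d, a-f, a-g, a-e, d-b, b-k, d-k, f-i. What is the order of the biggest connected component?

6

c is isolated — a component by itself.
Starting from b we can reach b, d, h, k. That is one component of size 4.
Starting from a we can reach a, e, f, g, i, j. That is one component of size 6.
The largest has 6 vertices.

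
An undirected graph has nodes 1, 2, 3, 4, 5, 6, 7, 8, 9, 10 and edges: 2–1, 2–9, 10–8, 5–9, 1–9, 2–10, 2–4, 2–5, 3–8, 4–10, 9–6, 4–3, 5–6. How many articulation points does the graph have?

Removing 2 increases the component count from 2 to 3, so 2 is a cut vertex.
By contrast removing 1 leaves 2 components; it is not a cut vertex. No other vertex is a cut vertex either.

1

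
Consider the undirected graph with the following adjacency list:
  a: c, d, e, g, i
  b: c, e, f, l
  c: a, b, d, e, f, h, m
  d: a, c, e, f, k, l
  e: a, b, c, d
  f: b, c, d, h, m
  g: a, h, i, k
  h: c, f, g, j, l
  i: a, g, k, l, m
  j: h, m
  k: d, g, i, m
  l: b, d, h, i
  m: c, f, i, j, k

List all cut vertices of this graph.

none

Removing m, for instance, still leaves 1 component. No single vertex removal increases the component count — the graph has no articulation points.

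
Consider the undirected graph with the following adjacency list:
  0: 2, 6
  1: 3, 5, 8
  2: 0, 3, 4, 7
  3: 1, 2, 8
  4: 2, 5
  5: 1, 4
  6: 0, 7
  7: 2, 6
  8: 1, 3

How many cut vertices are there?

Removing 2 increases the component count from 1 to 2, so 2 is a cut vertex.
By contrast removing 7 leaves 1 component; it is not a cut vertex. No other vertex is a cut vertex either.

1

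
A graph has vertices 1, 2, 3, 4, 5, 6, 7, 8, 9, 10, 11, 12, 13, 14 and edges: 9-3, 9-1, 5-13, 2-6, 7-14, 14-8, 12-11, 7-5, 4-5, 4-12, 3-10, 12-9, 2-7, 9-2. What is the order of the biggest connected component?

14

Starting from 1 we can reach 1, 2, 3, 4, 5, 6, 7, 8, 9, 10, 11, 12, 13, 14. That is one component of size 14.
The largest has 14 vertices.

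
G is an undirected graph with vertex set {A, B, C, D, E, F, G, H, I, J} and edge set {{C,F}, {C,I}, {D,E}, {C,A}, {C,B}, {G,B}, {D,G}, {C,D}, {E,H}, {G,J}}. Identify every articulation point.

Removing C increases the component count from 1 to 4, so C is a cut vertex.
Removing D increases the component count from 1 to 2, so D is a cut vertex.
Removing E increases the component count from 1 to 2, so E is a cut vertex.
Likewise G is a cut vertex.
By contrast removing F leaves 1 component; it is not a cut vertex. No other vertex is a cut vertex either.

C, D, E, G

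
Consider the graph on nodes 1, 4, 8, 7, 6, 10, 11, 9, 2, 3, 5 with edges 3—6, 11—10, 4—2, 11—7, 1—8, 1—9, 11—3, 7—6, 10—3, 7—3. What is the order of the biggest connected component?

5 is isolated — a component by itself.
Starting from 2 we can reach 2, 4. That is one component of size 2.
Starting from 1 we can reach 1, 8, 9. That is one component of size 3.
Starting from 3 we can reach 3, 6, 7, 10, 11. That is one component of size 5.
The largest has 5 vertices.

5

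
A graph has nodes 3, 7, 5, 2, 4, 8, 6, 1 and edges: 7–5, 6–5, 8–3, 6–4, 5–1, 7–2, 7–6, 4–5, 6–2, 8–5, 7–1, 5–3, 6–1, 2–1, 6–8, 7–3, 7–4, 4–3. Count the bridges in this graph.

0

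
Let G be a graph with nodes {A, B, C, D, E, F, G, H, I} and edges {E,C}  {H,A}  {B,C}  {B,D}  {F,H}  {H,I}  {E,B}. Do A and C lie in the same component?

The component containing A is {A, F, H, I}, and C is not in it.

No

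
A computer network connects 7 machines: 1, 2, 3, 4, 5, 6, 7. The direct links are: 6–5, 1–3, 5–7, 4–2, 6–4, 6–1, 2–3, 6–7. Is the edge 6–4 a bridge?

No

After removing 6–4, the path 6-1-3-2-4 still connects them, so the edge is not a bridge.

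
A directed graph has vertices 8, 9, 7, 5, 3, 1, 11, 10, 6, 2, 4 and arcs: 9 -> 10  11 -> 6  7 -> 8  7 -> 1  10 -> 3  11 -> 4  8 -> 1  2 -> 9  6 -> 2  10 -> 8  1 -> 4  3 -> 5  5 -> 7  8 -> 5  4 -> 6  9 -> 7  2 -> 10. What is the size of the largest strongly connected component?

10

{1, 2, 3, 4, 5, 6, 7, 8, 9, 10} are all mutually reachable — one SCC of size 10.
{11} is an SCC by itself.
The largest has 10 vertices.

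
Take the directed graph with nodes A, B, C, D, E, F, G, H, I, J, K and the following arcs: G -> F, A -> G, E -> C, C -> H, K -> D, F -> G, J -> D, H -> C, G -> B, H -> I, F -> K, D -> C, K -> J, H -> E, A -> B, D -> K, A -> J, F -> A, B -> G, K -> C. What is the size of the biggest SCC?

{A, B, F, G} are all mutually reachable — one SCC of size 4.
{D, J, K} are all mutually reachable — one SCC of size 3.
{C, E, H} are all mutually reachable — one SCC of size 3.
{I} is an SCC by itself.
The largest has 4 vertices.

4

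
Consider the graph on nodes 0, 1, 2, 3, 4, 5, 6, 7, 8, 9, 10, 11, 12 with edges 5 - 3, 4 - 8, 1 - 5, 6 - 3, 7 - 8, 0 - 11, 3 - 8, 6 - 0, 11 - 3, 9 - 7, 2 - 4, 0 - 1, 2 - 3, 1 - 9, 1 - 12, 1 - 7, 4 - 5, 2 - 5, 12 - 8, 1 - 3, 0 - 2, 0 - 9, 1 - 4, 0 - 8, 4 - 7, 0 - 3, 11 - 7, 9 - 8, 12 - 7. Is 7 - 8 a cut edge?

After removing 7 - 8, the path 7-4-8 still connects them, so the edge is not a bridge.

No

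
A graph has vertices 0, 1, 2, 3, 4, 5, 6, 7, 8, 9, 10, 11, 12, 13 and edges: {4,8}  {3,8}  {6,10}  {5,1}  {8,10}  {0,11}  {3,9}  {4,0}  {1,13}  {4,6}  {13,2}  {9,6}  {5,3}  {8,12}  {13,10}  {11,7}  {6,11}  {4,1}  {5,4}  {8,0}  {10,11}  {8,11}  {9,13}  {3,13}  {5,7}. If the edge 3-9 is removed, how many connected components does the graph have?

3 and 9 are still connected via 3-13-9, so the component count stays at 1.

1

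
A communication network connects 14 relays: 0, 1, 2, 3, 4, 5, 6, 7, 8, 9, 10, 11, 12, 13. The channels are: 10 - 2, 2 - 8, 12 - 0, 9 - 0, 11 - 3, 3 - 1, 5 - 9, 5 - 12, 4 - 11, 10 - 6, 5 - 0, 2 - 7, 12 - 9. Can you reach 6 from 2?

Yes

From 2 we can reach 2, 6, 7, 8, 10, which includes 6.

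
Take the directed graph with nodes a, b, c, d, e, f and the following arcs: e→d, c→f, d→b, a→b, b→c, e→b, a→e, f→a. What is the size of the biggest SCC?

6

{a, b, c, d, e, f} are all mutually reachable — one SCC of size 6.
The largest has 6 vertices.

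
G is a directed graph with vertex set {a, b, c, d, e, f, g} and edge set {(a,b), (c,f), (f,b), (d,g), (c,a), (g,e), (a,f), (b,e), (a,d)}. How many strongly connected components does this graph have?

7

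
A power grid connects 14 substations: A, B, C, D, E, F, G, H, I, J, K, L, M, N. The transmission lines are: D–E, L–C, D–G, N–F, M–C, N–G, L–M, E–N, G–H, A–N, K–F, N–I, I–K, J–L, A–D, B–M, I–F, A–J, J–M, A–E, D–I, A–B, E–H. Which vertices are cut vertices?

A

Removing A increases the component count from 1 to 2, so A is a cut vertex.
By contrast removing M leaves 1 component; it is not a cut vertex. No other vertex is a cut vertex either.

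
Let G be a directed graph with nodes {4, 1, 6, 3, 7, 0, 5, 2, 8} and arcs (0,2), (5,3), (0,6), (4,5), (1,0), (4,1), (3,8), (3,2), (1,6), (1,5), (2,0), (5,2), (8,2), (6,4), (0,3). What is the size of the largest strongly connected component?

{0, 1, 2, 3, 4, 5, 6, 8} are all mutually reachable — one SCC of size 8.
{7} is an SCC by itself.
The largest has 8 vertices.

8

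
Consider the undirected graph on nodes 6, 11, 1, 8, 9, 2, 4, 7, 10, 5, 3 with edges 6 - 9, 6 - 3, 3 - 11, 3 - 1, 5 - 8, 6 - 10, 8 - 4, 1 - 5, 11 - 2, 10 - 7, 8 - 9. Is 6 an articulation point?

Deleting 6 raises the number of components from 1 to 2, so 6 is a cut vertex.

Yes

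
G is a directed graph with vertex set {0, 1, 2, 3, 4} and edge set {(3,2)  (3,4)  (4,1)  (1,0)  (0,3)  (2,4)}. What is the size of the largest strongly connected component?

5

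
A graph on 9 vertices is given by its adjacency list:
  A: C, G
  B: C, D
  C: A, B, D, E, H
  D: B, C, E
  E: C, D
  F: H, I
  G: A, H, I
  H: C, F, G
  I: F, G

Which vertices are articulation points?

C

Removing C increases the component count from 1 to 2, so C is a cut vertex.
By contrast removing I leaves 1 component; it is not a cut vertex. No other vertex is a cut vertex either.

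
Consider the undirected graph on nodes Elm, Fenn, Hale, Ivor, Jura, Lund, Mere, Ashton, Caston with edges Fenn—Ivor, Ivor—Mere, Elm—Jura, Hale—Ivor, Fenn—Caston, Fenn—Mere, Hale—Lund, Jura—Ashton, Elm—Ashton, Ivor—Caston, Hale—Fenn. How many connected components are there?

2

Starting from Elm we can reach Elm, Jura, Ashton. That is one component of size 3.
Starting from Fenn we can reach Fenn, Hale, Ivor, Lund, Mere, Caston. That is one component of size 6.
Total: 2 components.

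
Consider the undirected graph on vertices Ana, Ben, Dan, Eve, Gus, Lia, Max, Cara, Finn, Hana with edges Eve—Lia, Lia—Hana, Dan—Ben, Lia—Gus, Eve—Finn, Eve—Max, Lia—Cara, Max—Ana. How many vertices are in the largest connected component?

8

Starting from Ben we can reach Ben, Dan. That is one component of size 2.
Starting from Ana we can reach Ana, Eve, Gus, Lia, Max, Cara, Finn, Hana. That is one component of size 8.
The largest has 8 vertices.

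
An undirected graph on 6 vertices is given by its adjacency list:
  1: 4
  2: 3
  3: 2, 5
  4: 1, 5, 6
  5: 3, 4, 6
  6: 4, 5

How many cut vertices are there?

Removing 3 increases the component count from 1 to 2, so 3 is a cut vertex.
Removing 4 increases the component count from 1 to 2, so 4 is a cut vertex.
Removing 5 increases the component count from 1 to 2, so 5 is a cut vertex.
By contrast removing 1 leaves 1 component; it is not a cut vertex. No other vertex is a cut vertex either.

3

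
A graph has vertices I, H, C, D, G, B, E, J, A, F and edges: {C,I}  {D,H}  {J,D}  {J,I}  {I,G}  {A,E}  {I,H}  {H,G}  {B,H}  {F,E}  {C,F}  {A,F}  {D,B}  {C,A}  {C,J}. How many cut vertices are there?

1

Removing C increases the component count from 1 to 2, so C is a cut vertex.
By contrast removing B leaves 1 component; it is not a cut vertex. No other vertex is a cut vertex either.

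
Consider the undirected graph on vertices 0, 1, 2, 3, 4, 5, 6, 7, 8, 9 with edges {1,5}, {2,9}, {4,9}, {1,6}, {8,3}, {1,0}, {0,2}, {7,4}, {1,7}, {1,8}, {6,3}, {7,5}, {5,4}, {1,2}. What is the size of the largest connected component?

10

Starting from 0 we can reach 0, 1, 2, 3, 4, 5, 6, 7, 8, 9. That is one component of size 10.
The largest has 10 vertices.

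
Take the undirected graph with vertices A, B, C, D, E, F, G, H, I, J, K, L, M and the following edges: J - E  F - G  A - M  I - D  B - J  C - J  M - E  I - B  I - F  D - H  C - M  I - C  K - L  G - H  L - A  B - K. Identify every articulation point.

I

Removing I increases the component count from 1 to 2, so I is a cut vertex.
By contrast removing L leaves 1 component; it is not a cut vertex. No other vertex is a cut vertex either.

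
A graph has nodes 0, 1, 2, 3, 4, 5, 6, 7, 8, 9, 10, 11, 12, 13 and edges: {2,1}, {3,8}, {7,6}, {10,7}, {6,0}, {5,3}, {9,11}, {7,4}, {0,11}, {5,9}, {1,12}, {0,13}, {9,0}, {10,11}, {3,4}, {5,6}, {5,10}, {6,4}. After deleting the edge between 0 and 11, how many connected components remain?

2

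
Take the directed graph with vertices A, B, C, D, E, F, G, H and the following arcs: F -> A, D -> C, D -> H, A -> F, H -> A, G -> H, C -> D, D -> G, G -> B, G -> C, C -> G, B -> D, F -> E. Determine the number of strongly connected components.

{B, C, D, G} are all mutually reachable — one SCC of size 4.
{A, F} are all mutually reachable — one SCC of size 2.
{H} is an SCC by itself.
{E} is an SCC by itself.
That gives 4 strongly connected components.

4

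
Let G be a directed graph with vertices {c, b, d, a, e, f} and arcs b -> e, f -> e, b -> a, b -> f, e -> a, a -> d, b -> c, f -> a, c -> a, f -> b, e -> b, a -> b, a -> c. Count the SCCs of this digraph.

2

{a, b, c, e, f} are all mutually reachable — one SCC of size 5.
{d} is an SCC by itself.
That gives 2 strongly connected components.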